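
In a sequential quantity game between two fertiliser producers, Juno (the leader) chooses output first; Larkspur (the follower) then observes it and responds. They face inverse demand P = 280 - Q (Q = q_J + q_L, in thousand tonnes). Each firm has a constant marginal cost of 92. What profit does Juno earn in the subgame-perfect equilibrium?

4418

Solve by backward induction. Given q_J, the follower Larkspur maximises π_L = (280 - q_J - q_L)q_L - 92q_L.
∂π_L/∂q_L = 188 - q_J - 2q_L = 0 gives the reaction function q_L = (188 - q_J)/2.
The leader anticipates this reaction. Substituting into P = 280 - Q gives P = 186 - (1/2)q_J, so π_J = (186 - (1/2)q_J)q_J - 92q_J.
Leader FOC: 94 - q_J = 0, so q_J = 94.
Then q_L = (188 - 94)/2 = 47.
Price P = 280 - 141 = 139.
Juno's profit: (139 - 92)·94 = 4418.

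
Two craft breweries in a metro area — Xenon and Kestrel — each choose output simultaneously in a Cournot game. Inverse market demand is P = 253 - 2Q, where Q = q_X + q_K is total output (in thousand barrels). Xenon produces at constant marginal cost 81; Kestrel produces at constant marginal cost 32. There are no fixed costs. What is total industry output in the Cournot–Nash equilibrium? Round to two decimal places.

Xenon's profit: π_X = (253 - 2Q)q_X - (81q_X). Setting ∂π_X/∂q_X = 0: 172 - 4q_X - 2(q_K) = 0.
Kestrel's profit: π_K = (253 - 2Q)q_K - (32q_K). Setting ∂π_K/∂q_K = 0: 221 - 4q_K - 2(q_X) = 0.
So q_X = (172 - 2q_K)/4 and q_K = (221 - 2q_X)/4.
Solving the pair: q_X = 41/2, q_K = 45.
Total output Q = 41/2 + 45 = 131/2.

65.50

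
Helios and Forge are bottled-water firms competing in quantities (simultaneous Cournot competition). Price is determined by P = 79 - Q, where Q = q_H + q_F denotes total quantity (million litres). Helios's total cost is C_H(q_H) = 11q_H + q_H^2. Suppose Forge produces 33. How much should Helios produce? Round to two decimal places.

8.75

With the rival's output fixed at 33, Helios's profit is π_H = (79 - 33 - q_H)q_H - (11q_H + q_H²) = (46 - q_H)q_H - (11q_H + q_H²).
∂π_H/∂q_H = 35 - 4q_H = 0, so q_H = 35/4.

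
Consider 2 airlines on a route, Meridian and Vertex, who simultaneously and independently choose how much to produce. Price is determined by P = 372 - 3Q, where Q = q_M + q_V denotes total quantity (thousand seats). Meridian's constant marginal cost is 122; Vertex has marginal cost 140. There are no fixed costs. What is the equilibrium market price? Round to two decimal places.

211.33

Meridian's profit: π_M = (372 - 3Q)q_M - (122q_M). Setting ∂π_M/∂q_M = 0: 250 - 6q_M - 3(q_V) = 0.
Vertex's profit: π_V = (372 - 3Q)q_V - (140q_V). Setting ∂π_V/∂q_V = 0: 232 - 6q_V - 3(q_M) = 0.
Best responses: q_M = (250 - 3q_V)/6, q_V = (232 - 3q_M)/6.
Substituting one into the other gives q_M = 268/9 and q_V = 214/9.
Total output Q = 482/9, so price P = 372 - 3·(482/9) = 634/3.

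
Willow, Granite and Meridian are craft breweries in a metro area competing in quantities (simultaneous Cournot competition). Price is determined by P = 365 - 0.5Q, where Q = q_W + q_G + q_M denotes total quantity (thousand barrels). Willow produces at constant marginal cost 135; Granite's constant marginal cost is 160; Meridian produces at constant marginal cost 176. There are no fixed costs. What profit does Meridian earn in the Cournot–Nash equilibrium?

2178

Willow's profit: π_W = (365 - 0.5Q)q_W - (135q_W). Setting ∂π_W/∂q_W = 0: 230 - q_W - (1/2)(q_G + q_M) = 0.
Granite's profit: π_G = (365 - 0.5Q)q_G - (160q_G). Setting ∂π_G/∂q_G = 0: 205 - q_G - (1/2)(q_W + q_M) = 0.
Meridian's profit: π_M = (365 - 0.5Q)q_M - (176q_M). Setting ∂π_M/∂q_M = 0: 189 - q_M - (1/2)(q_W + q_G) = 0.
Summing all 3 equations gives 624 − 2Q = 0, hence Q = 312.
Back-substituting: q_W = (230 − 156)/(1/2) = 148, q_G = (205 − 156)/(1/2) = 98, q_M = (189 − 156)/(1/2) = 66.
Price P = 365 - (1/2)·312 = 209.
Meridian's profit: (209 - 176)·66 = 2178.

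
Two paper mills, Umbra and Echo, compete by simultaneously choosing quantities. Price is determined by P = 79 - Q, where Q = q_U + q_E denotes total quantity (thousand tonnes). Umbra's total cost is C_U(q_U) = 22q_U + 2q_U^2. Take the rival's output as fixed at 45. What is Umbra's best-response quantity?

With the rival's output fixed at 45, Umbra's profit is π_U = (79 - 45 - q_U)q_U - (22q_U + 2q_U²) = (34 - q_U)q_U - (22q_U + 2q_U²).
∂π_U/∂q_U = 12 - 6q_U = 0, so q_U = 2.

2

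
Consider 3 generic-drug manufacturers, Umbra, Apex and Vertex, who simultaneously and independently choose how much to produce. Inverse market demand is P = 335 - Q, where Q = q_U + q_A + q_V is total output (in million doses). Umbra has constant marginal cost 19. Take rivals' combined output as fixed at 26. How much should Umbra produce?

With rivals' combined output fixed at 26, Umbra's profit is π_U = (335 - 26 - q_U)q_U - (19q_U) = (309 - q_U)q_U - (19q_U).
∂π_U/∂q_U = 290 - 2q_U = 0, so q_U = 145.

145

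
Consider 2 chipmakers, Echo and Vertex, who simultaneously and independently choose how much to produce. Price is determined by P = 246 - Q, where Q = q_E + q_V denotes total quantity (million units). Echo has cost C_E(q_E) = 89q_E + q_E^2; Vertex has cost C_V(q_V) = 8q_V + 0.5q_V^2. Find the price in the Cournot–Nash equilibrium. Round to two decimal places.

Echo's profit: π_E = (246 - Q)q_E - (89q_E + q_E²). Setting ∂π_E/∂q_E = 0: 157 - 4q_E - (q_V) = 0.
Vertex's profit: π_V = (246 - Q)q_V - (8q_V + (1/2)q_V²). Setting ∂π_V/∂q_V = 0: 238 - 3q_V - (q_E) = 0.
Rearranging gives the reaction functions q_E = (157 - q_V)/4 and q_V = (238 - q_E)/3.
Solving the pair: q_E = 233/11, q_V = 795/11.
Total output Q = 1028/11, so price P = 246 - 1028/11 = 1678/11.

152.55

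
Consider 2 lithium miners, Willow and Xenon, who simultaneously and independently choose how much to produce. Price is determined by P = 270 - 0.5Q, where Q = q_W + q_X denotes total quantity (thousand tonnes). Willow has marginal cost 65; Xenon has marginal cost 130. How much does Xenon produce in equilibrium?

Willow's profit: π_W = (270 - 0.5Q)q_W - (65q_W). Setting ∂π_W/∂q_W = 0: 205 - q_W - (1/2)(q_X) = 0.
Xenon's profit: π_X = (270 - 0.5Q)q_X - (130q_X). Setting ∂π_X/∂q_X = 0: 140 - q_X - (1/2)(q_W) = 0.
Best responses: q_W = (205 - (1/2)q_X), q_X = (140 - (1/2)q_W).
Solving the pair: q_W = 180, q_X = 50.

50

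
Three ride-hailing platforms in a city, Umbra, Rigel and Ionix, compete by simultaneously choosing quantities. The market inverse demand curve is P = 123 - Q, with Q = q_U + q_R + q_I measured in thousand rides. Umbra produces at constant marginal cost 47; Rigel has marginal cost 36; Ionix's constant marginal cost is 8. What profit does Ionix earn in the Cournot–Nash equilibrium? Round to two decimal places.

Umbra's profit: π_U = (123 - Q)q_U - (47q_U). Setting ∂π_U/∂q_U = 0: 76 - 2q_U - (q_R + q_I) = 0.
Rigel's profit: π_R = (123 - Q)q_R - (36q_R). Setting ∂π_R/∂q_R = 0: 87 - 2q_R - (q_U + q_I) = 0.
Ionix's profit: π_I = (123 - Q)q_I - (8q_I). Setting ∂π_I/∂q_I = 0: 115 - 2q_I - (q_U + q_R) = 0.
Summing all 3 equations gives 278 − 4Q = 0, hence Q = 139/2.
Back-substituting: q_U = (76 − 139/2) = 13/2, q_R = (87 − 139/2) = 35/2, q_I = (115 − 139/2) = 91/2.
Price P = 123 - 139/2 = 107/2.
Ionix's profit: (107/2 - 8)·(91/2) = 2070.2500.

2070.25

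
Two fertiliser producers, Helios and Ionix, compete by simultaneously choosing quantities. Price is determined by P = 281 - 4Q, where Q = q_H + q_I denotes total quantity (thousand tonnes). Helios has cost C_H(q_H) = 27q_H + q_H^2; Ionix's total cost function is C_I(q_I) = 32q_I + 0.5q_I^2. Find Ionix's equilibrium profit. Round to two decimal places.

Helios's profit: π_H = (281 - 4Q)q_H - (27q_H + q_H²). Setting ∂π_H/∂q_H = 0: 254 - 10q_H - 4(q_I) = 0.
Ionix's profit: π_I = (281 - 4Q)q_I - (32q_I + (1/2)q_I²). Setting ∂π_I/∂q_I = 0: 249 - 9q_I - 4(q_H) = 0.
Rearranging gives the reaction functions q_H = (254 - 4q_I)/10 and q_I = (249 - 4q_H)/9.
Solving the pair: q_H = 645/37, q_I = 737/37.
Price P = 281 - 4·(1382/37) = 131.5946.
Ionix's profit: 131.5946·(737/37) - 32·(737/37) - (1/2)(737/37)² = 1785.4350.

1785.43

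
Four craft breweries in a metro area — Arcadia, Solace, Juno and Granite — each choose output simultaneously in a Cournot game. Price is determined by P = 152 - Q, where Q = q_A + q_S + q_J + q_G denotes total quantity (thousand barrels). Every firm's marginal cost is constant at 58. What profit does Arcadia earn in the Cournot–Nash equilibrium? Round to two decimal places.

353.44

A representative firm's profit is π_i = q_i(152 - Q) - 58q_i.
First-order condition (treating rivals' output as given): 94 - 2q_i - Σ_{j≠i} q_j = 0.
With identical firms every q_j equals q_i, so Σ_{j≠i} q_j = 3q_i and 94 = 5q_i, giving q_i = 94/5.
Price P = 152 - 376/5 = 384/5.
Arcadia's profit: (384/5 - 58)·(94/5) = 353.4400.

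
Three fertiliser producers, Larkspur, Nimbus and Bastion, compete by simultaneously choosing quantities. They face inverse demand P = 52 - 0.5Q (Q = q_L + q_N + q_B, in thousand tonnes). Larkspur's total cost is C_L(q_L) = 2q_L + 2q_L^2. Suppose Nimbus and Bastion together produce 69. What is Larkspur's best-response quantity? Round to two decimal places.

3.10

With rivals' combined output fixed at 69, Larkspur's profit is π_L = (52 - (1/2)·69 - (1/2)q_L)q_L - (2q_L + 2q_L²) = (35/2 - (1/2)q_L)q_L - (2q_L + 2q_L²).
∂π_L/∂q_L = 31/2 - 5q_L = 0, so q_L = 31/10.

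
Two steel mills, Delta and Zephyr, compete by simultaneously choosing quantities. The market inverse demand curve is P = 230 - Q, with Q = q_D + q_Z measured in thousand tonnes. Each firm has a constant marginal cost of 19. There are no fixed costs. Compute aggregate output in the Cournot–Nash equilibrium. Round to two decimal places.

140.67

A representative firm's profit is π_i = q_i(230 - Q) - 19q_i.
First-order condition (treating rivals' output as given): 211 - 2q_i - q_j = 0.
By symmetry each firm produces the same amount; substituting q_j = q_i yields q_i = 211/3.
Total output Q = 211/3 + 211/3 = 422/3.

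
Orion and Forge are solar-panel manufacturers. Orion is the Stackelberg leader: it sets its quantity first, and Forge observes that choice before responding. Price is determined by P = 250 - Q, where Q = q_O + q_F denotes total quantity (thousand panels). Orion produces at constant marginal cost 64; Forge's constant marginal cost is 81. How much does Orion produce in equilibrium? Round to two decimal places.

Solve by backward induction. Given q_O, the follower Forge maximises π_F = (250 - q_O - q_F)q_F - 81q_F.
Setting the follower's marginal profit to zero, 169 - q_O - 2q_F = 0, i.e. q_F = (169 - q_O)/2.
The leader anticipates this reaction. Substituting into P = 250 - Q gives P = 331/2 - (1/2)q_O, so π_O = (331/2 - (1/2)q_O)q_O - 64q_O.
Leader FOC: 203/2 - q_O = 0, so q_O = 203/2.
Then q_F = (169 - 203/2)/2 = 135/4.

101.50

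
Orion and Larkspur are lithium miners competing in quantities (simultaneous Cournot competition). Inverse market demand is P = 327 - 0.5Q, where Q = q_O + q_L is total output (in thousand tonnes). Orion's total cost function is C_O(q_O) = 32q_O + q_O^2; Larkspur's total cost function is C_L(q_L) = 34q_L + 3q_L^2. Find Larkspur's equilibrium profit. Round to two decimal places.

4349.71

Orion's profit: π_O = (327 - 0.5Q)q_O - (32q_O + q_O²). Setting ∂π_O/∂q_O = 0: 295 - 3q_O - (1/2)(q_L) = 0.
Larkspur's profit: π_L = (327 - 0.5Q)q_L - (34q_L + 3q_L²). Setting ∂π_L/∂q_L = 0: 293 - 7q_L - (1/2)(q_O) = 0.
Rearranging gives the reaction functions q_O = (295 - (1/2)q_L)/3 and q_L = (293 - (1/2)q_O)/7.
Substituting one into the other gives q_O = 92.4578 and q_L = 35.2530.
Price P = 327 - (1/2)·127.7108 = 263.1446.
Larkspur's profit: 263.1446·35.2530 - 34·35.2530 - 3·35.2530² = 4349.7120.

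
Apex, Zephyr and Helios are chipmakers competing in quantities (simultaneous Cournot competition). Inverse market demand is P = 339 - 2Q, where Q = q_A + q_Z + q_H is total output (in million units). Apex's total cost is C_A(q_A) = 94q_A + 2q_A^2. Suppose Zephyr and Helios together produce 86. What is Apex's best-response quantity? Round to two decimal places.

9.13

With rivals' combined output fixed at 86, Apex's profit is π_A = (339 - 2·86 - 2q_A)q_A - (94q_A + 2q_A²) = (167 - 2q_A)q_A - (94q_A + 2q_A²).
∂π_A/∂q_A = 73 - 8q_A = 0, so q_A = 73/8.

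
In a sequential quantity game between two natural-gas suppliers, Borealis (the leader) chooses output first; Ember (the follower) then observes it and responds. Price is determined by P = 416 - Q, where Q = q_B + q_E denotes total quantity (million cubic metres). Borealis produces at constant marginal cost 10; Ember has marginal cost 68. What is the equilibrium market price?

The follower Ember best-responds to any q_B: π_E = (416 - Q)q_E - 68q_E.
∂π_E/∂q_E = 348 - q_B - 2q_E = 0 gives the reaction function q_E = (348 - q_B)/2.
The leader anticipates this reaction. Substituting into P = 416 - Q gives P = 242 - (1/2)q_B, so π_B = (242 - (1/2)q_B)q_B - 10q_B.
Leader FOC: 232 - q_B = 0, so q_B = 232.
Then q_E = (348 - 232)/2 = 58.
Total output Q = 290, so price P = 416 - 290 = 126.

126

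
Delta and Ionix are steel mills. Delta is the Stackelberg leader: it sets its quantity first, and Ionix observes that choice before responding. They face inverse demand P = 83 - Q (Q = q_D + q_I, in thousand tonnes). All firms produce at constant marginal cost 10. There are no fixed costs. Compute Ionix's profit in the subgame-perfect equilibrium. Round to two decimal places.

The follower Ionix best-responds to any q_D: π_I = (83 - Q)q_I - 10q_I.
Follower FOC: 73 - q_D - 2q_I = 0, so q_I(q_D) = (73 - q_D)/2.
Delta substitutes q_I(q_D) into its own profit: π_D = q_D(83 - q_D - (73 - q_D)/2) - 10q_D = (93/2 - (1/2)q_D)q_D - 10q_D.
Leader FOC: 73/2 - q_D = 0, so q_D = 73/2.
Then q_I = (73 - 73/2)/2 = 73/4.
Price P = 83 - 219/4 = 113/4.
Ionix's profit: (113/4 - 10)·(73/4) = 333.0625.

333.06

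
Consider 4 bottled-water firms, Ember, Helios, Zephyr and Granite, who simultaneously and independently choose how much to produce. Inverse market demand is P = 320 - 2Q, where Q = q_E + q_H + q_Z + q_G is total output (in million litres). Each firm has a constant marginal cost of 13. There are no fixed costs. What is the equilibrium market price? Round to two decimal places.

Each firm earns π_i = (320 - 2Q)q_i - 13q_i.
Setting ∂π_i/∂q_i = 0 with rivals' quantities fixed: 307 - 4q_i - 2·Σ_{j≠i} q_j = 0.
With identical firms every q_j equals q_i, so Σ_{j≠i} q_j = 3q_i and 307 = 10q_i, giving q_i = 307/10.
Total output Q = 614/5, so price P = 320 - 2·(614/5) = 372/5.

74.40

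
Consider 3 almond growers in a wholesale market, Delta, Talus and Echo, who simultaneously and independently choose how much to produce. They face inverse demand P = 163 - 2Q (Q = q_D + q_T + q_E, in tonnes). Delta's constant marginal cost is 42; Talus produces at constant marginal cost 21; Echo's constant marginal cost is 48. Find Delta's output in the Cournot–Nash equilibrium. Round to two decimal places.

13.25

Delta's profit: π_D = (163 - 2Q)q_D - (42q_D). Setting ∂π_D/∂q_D = 0: 121 - 4q_D - 2(q_T + q_E) = 0.
Talus's first-order condition: 142 - 4q_T - 2(q_D + q_E) = 0.
Echo's first-order condition: 115 - 4q_E - 2(q_D + q_T) = 0.
Summing all 3 equations gives 378 − 8Q = 0, hence Q = 189/4.
Back-substituting: q_D = (121 − 189/2)/2 = 53/4, q_T = (142 − 189/2)/2 = 95/4, q_E = (115 − 189/2)/2 = 41/4.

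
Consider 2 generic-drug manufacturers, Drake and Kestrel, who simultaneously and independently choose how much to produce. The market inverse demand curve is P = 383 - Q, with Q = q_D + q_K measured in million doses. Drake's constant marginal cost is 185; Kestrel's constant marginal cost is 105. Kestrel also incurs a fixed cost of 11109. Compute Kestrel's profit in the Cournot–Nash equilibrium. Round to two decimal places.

3131.44

Drake's profit: π_D = (383 - Q)q_D - (185q_D). Setting ∂π_D/∂q_D = 0: 198 - 2q_D - (q_K) = 0.
Kestrel's profit: π_K = (383 - Q)q_K - (105q_K). Setting ∂π_K/∂q_K = 0: 278 - 2q_K - (q_D) = 0.
Best responses: q_D = (198 - q_K)/2, q_K = (278 - q_D)/2.
Substituting one into the other gives q_D = 118/3 and q_K = 358/3.
Price P = 383 - 476/3 = 673/3.
Kestrel's profit: (673/3 - 105)·(358/3) - 11109 = 3131.4444.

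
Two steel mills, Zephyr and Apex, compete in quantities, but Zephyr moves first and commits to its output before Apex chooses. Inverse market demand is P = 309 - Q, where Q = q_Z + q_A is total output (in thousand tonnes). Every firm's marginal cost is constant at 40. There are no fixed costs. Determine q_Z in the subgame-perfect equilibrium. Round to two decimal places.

The follower Apex best-responds to any q_Z: π_A = (309 - Q)q_A - 40q_A.
∂π_A/∂q_A = 269 - q_Z - 2q_A = 0 gives the reaction function q_A = (269 - q_Z)/2.
Zephyr substitutes q_A(q_Z) into its own profit: π_Z = q_Z(309 - q_Z - (269 - q_Z)/2) - 40q_Z = (349/2 - (1/2)q_Z)q_Z - 40q_Z.
Maximising: ∂π_Z/∂q_Z = 269/2 - q_Z = 0, giving q_Z = 269/2.
Then q_A = (269 - 269/2)/2 = 269/4.

134.50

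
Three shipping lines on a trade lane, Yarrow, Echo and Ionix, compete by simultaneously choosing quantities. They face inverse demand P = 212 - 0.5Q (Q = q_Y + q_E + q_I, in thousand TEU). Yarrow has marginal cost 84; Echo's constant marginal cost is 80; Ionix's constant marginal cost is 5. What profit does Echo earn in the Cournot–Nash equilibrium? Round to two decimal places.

465.13

Yarrow's profit: π_Y = (212 - 0.5Q)q_Y - (84q_Y). Setting ∂π_Y/∂q_Y = 0: 128 - q_Y - (1/2)(q_E + q_I) = 0.
Echo's profit: π_E = (212 - 0.5Q)q_E - (80q_E). Setting ∂π_E/∂q_E = 0: 132 - q_E - (1/2)(q_Y + q_I) = 0.
Ionix's profit: π_I = (212 - 0.5Q)q_I - (5q_I). Setting ∂π_I/∂q_I = 0: 207 - q_I - (1/2)(q_Y + q_E) = 0.
Adding the 3 first-order conditions: 467 − 2Q = 0, so Q = 467/2.
Back-substituting: q_Y = (128 − 467/4)/(1/2) = 45/2, q_E = (132 − 467/4)/(1/2) = 61/2, q_I = (207 − 467/4)/(1/2) = 361/2.
Price P = 212 - (1/2)·(467/2) = 381/4.
Echo's profit: (381/4 - 80)·(61/2) = 465.1250.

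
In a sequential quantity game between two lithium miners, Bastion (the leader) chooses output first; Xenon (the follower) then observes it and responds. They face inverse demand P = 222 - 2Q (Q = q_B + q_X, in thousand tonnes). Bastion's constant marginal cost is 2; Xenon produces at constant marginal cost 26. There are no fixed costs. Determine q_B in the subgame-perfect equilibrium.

Solve by backward induction. Given q_B, the follower Xenon maximises π_X = (222 - 2q_B - 2q_X)q_X - 26q_X.
∂π_X/∂q_X = 196 - 2q_B - 4q_X = 0 gives the reaction function q_X = (196 - 2q_B)/4.
The leader anticipates this reaction. Substituting into P = 222 - 2Q gives P = 124 - q_B, so π_B = (124 - q_B)q_B - 2q_B.
The leader's first-order condition 122 - 2q_B = 0 yields q_B = 61.
Then q_X = (196 - 2·61)/4 = 37/2.

61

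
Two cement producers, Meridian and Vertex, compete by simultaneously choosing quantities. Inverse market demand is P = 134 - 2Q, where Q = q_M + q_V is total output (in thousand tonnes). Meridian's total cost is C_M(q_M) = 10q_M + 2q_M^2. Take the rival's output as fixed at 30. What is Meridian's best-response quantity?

With the rival's output fixed at 30, Meridian's profit is π_M = (134 - 2·30 - 2q_M)q_M - (10q_M + 2q_M²) = (74 - 2q_M)q_M - (10q_M + 2q_M²).
∂π_M/∂q_M = 64 - 8q_M = 0, so q_M = 8.

8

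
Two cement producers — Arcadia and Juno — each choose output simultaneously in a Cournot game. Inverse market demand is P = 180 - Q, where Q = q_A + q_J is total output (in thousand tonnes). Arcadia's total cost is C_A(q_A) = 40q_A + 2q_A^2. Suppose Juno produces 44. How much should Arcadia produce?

With the rival's output fixed at 44, Arcadia's profit is π_A = (180 - 44 - q_A)q_A - (40q_A + 2q_A²) = (136 - q_A)q_A - (40q_A + 2q_A²).
∂π_A/∂q_A = 96 - 6q_A = 0, so q_A = 16.

16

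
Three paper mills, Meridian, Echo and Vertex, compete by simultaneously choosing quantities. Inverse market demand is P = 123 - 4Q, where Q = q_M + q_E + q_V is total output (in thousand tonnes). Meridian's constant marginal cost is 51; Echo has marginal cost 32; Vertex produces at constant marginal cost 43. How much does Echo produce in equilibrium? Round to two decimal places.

7.56

Meridian's profit: π_M = (123 - 4Q)q_M - (51q_M). Setting ∂π_M/∂q_M = 0: 72 - 8q_M - 4(q_E + q_V) = 0.
Echo's first-order condition: 91 - 8q_E - 4(q_M + q_V) = 0.
Vertex's profit: π_V = (123 - 4Q)q_V - (43q_V). Setting ∂π_V/∂q_V = 0: 80 - 8q_V - 4(q_M + q_E) = 0.
Adding the 3 conditions: 243 − 8Q − 8Q = 0, i.e. Q = 243/16.
Back-substituting: q_M = (72 − 243/4)/4 = 45/16, q_E = (91 − 243/4)/4 = 121/16, q_V = (80 − 243/4)/4 = 77/16.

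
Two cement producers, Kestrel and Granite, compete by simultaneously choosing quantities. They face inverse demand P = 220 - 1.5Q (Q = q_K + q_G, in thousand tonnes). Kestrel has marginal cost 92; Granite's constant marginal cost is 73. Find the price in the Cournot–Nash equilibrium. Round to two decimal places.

128.33

Kestrel's profit: π_K = (220 - 1.5Q)q_K - (92q_K). Setting ∂π_K/∂q_K = 0: 128 - 3q_K - (3/2)(q_G) = 0.
Granite's profit: π_G = (220 - 1.5Q)q_G - (73q_G). Setting ∂π_G/∂q_G = 0: 147 - 3q_G - (3/2)(q_K) = 0.
Rearranging gives the reaction functions q_K = (128 - (3/2)q_G)/3 and q_G = (147 - (3/2)q_K)/3.
Solving the pair: q_K = 218/9, q_G = 332/9.
Total output Q = 550/9, so price P = 220 - (3/2)·(550/9) = 385/3.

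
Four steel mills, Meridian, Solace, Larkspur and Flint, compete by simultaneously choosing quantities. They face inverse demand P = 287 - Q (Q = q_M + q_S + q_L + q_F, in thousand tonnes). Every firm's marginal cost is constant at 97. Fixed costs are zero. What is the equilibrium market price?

135

A representative firm's profit is π_i = q_i(287 - Q) - 97q_i.
First-order condition (treating rivals' output as given): 190 - 2q_i - Σ_{j≠i} q_j = 0.
By symmetry each firm produces the same amount; substituting Σ_{j≠i} q_j = 3q_i yields q_i = 190/5 = 38.
Total output Q = 152, so price P = 287 - 152 = 135.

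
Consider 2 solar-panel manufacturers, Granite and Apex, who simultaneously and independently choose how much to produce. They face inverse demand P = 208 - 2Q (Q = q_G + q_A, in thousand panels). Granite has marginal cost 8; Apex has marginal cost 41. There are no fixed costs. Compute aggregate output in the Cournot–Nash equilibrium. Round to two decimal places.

61.17

Granite's profit: π_G = (208 - 2Q)q_G - (8q_G). Setting ∂π_G/∂q_G = 0: 200 - 4q_G - 2(q_A) = 0.
Apex's first-order condition: 167 - 4q_A - 2(q_G) = 0.
Rearranging gives the reaction functions q_G = (200 - 2q_A)/4 and q_A = (167 - 2q_G)/4.
Solving the pair: q_G = 233/6, q_A = 67/3.
Total output Q = 233/6 + 67/3 = 367/6.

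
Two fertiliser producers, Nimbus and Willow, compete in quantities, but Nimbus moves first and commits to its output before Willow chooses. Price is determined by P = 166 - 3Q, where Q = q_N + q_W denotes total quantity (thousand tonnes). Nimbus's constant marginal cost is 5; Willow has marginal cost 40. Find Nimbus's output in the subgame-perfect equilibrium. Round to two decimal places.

Solve by backward induction. Given q_N, the follower Willow maximises π_W = (166 - 3q_N - 3q_W)q_W - 40q_W.
Follower FOC: 126 - 3q_N - 6q_W = 0, so q_W(q_N) = (126 - 3q_N)/6.
The leader anticipates this reaction. Substituting into P = 166 - 3Q gives P = 103 - (3/2)q_N, so π_N = (103 - (3/2)q_N)q_N - 5q_N.
Leader FOC: 98 - 3q_N = 0, so q_N = 98/3.
Then q_W = (126 - 3·(98/3))/6 = 14/3.

32.67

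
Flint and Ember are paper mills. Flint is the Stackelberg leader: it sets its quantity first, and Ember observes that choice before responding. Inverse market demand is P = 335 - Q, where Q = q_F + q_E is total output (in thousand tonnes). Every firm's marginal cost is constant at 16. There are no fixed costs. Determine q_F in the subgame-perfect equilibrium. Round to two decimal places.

The follower Ember best-responds to any q_F: π_E = (335 - Q)q_E - 16q_E.
∂π_E/∂q_E = 319 - q_F - 2q_E = 0 gives the reaction function q_E = (319 - q_F)/2.
The leader anticipates this reaction. Substituting into P = 335 - Q gives P = 351/2 - (1/2)q_F, so π_F = (351/2 - (1/2)q_F)q_F - 16q_F.
The leader's first-order condition 319/2 - q_F = 0 yields q_F = 319/2.
Then q_E = (319 - 319/2)/2 = 319/4.

159.50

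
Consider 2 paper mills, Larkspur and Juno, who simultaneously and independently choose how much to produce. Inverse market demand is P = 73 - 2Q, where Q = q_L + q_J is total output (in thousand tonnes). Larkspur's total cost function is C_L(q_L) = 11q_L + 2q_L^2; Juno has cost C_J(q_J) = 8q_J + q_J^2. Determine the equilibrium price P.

44

Larkspur's profit: π_L = (73 - 2Q)q_L - (11q_L + 2q_L²). Setting ∂π_L/∂q_L = 0: 62 - 8q_L - 2(q_J) = 0.
Juno's first-order condition: 65 - 6q_J - 2(q_L) = 0.
So q_L = (62 - 2q_J)/8 and q_J = (65 - 2q_L)/6.
Solving the pair: q_L = 11/2, q_J = 9.
Total output Q = 29/2, so price P = 73 - 2·(29/2) = 44.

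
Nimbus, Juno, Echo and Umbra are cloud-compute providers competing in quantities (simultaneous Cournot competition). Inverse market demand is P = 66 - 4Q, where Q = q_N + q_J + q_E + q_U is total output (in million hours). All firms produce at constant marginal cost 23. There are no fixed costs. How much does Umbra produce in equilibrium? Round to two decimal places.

A representative firm's profit is π_i = q_i(66 - 4Q) - 23q_i.
First-order condition (treating rivals' output as given): 43 - 8q_i - 4·Σ_{j≠i} q_j = 0.
With identical firms every q_j equals q_i, so Σ_{j≠i} q_j = 3q_i and 43 = 20q_i, giving q_i = 43/20.

2.15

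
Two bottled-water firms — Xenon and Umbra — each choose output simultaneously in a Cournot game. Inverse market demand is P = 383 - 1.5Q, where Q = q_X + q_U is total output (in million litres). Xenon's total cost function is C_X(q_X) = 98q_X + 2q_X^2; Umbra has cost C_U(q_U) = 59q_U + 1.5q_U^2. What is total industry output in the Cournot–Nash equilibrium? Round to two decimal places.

77.09

Xenon's profit: π_X = (383 - 1.5Q)q_X - (98q_X + 2q_X²). Setting ∂π_X/∂q_X = 0: 285 - 7q_X - (3/2)(q_U) = 0.
Umbra's first-order condition: 324 - 6q_U - (3/2)(q_X) = 0.
So q_X = (285 - (3/2)q_U)/7 and q_U = (324 - (3/2)q_X)/6.
Substituting one into the other gives q_X = 1632/53 and q_U = 46.3019.
Total output Q = 1632/53 + 46.3019 = 77.0943.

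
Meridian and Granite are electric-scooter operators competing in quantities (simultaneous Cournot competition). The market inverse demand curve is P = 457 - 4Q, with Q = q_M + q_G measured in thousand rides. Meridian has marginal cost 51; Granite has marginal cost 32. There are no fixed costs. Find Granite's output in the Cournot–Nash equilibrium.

Meridian's profit: π_M = (457 - 4Q)q_M - (51q_M). Setting ∂π_M/∂q_M = 0: 406 - 8q_M - 4(q_G) = 0.
Granite's profit: π_G = (457 - 4Q)q_G - (32q_G). Setting ∂π_G/∂q_G = 0: 425 - 8q_G - 4(q_M) = 0.
So q_M = (406 - 4q_G)/8 and q_G = (425 - 4q_M)/8.
Substituting one into the other gives q_M = 129/4 and q_G = 37.

37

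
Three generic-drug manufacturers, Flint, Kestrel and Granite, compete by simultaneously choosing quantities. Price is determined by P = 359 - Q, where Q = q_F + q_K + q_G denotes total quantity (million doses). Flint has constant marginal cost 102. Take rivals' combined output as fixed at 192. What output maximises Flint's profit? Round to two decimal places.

32.50

With rivals' combined output fixed at 192, Flint's profit is π_F = (359 - 192 - q_F)q_F - (102q_F) = (167 - q_F)q_F - (102q_F).
∂π_F/∂q_F = 65 - 2q_F = 0, so q_F = 65/2.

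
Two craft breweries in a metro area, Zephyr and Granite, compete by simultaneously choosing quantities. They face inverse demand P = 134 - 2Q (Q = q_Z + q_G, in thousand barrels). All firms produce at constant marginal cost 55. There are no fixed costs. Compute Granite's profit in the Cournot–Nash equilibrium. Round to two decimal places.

346.72

A representative firm's profit is π_i = q_i(134 - 2Q) - 55q_i.
First-order condition (treating rivals' output as given): 79 - 4q_i - 2q_j = 0.
With identical firms every q_j equals q_i, so q_j = q_i and 79 = 6q_i, giving q_i = 79/6.
Price P = 134 - 2·(79/3) = 244/3.
Granite's profit: (244/3 - 55)·(79/6) = 346.7222.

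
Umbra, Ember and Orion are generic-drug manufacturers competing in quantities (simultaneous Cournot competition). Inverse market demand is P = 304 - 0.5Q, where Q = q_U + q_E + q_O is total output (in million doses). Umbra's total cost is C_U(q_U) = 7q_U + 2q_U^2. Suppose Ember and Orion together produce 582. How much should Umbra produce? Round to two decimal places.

With rivals' combined output fixed at 582, Umbra's profit is π_U = (304 - (1/2)·582 - (1/2)q_U)q_U - (7q_U + 2q_U²) = (13 - (1/2)q_U)q_U - (7q_U + 2q_U²).
∂π_U/∂q_U = 6 - 5q_U = 0, so q_U = 6/5.

1.20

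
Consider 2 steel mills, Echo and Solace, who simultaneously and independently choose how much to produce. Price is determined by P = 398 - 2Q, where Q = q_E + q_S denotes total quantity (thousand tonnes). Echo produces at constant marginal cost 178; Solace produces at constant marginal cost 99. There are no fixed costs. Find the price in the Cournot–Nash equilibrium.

225

Echo's profit: π_E = (398 - 2Q)q_E - (178q_E). Setting ∂π_E/∂q_E = 0: 220 - 4q_E - 2(q_S) = 0.
Solace's first-order condition: 299 - 4q_S - 2(q_E) = 0.
Rearranging gives the reaction functions q_E = (220 - 2q_S)/4 and q_S = (299 - 2q_E)/4.
Substituting one into the other gives q_E = 47/2 and q_S = 63.
Total output Q = 173/2, so price P = 398 - 2·(173/2) = 225.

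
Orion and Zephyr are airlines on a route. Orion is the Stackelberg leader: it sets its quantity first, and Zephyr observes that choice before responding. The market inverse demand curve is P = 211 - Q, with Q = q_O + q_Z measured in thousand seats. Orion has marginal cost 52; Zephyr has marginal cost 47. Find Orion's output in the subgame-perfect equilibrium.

The follower Zephyr best-responds to any q_O: π_Z = (211 - Q)q_Z - 47q_Z.
Setting the follower's marginal profit to zero, 164 - q_O - 2q_Z = 0, i.e. q_Z = (164 - q_O)/2.
The leader anticipates this reaction. Substituting into P = 211 - Q gives P = 129 - (1/2)q_O, so π_O = (129 - (1/2)q_O)q_O - 52q_O.
Maximising: ∂π_O/∂q_O = 77 - q_O = 0, giving q_O = 77.
Then q_Z = (164 - 77)/2 = 87/2.

77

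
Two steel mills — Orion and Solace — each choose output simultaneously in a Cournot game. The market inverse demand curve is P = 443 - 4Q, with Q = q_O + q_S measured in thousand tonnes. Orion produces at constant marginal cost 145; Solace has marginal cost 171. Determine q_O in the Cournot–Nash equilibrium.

27

Orion's profit: π_O = (443 - 4Q)q_O - (145q_O). Setting ∂π_O/∂q_O = 0: 298 - 8q_O - 4(q_S) = 0.
Solace's profit: π_S = (443 - 4Q)q_S - (171q_S). Setting ∂π_S/∂q_S = 0: 272 - 8q_S - 4(q_O) = 0.
Rearranging gives the reaction functions q_O = (298 - 4q_S)/8 and q_S = (272 - 4q_O)/8.
Substituting one into the other gives q_O = 27 and q_S = 41/2.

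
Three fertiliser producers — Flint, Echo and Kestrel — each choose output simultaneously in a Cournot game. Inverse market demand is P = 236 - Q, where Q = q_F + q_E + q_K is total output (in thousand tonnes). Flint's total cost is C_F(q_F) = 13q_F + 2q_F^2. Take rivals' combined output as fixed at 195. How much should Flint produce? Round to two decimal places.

With rivals' combined output fixed at 195, Flint's profit is π_F = (236 - 195 - q_F)q_F - (13q_F + 2q_F²) = (41 - q_F)q_F - (13q_F + 2q_F²).
∂π_F/∂q_F = 28 - 6q_F = 0, so q_F = 14/3.

4.67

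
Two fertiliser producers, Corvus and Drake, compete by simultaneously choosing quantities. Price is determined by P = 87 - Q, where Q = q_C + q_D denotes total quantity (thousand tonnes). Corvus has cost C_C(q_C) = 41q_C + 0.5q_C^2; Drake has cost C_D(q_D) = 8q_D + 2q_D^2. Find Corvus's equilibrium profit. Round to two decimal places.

Corvus's profit: π_C = (87 - Q)q_C - (41q_C + (1/2)q_C²). Setting ∂π_C/∂q_C = 0: 46 - 3q_C - (q_D) = 0.
Drake's first-order condition: 79 - 6q_D - (q_C) = 0.
Best responses: q_C = (46 - q_D)/3, q_D = (79 - q_C)/6.
Solving the pair: q_C = 197/17, q_D = 191/17.
Price P = 87 - 388/17 = 1091/17.
Corvus's profit: (1091/17)·(197/17) - 41·(197/17) - (1/2)(197/17)² = 201.4308.

201.43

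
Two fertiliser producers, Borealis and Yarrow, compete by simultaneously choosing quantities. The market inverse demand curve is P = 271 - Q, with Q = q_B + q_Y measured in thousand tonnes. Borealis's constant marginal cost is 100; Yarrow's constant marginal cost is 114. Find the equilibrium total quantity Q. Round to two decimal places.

Borealis's profit: π_B = (271 - Q)q_B - (100q_B). Setting ∂π_B/∂q_B = 0: 171 - 2q_B - (q_Y) = 0.
Yarrow's profit: π_Y = (271 - Q)q_Y - (114q_Y). Setting ∂π_Y/∂q_Y = 0: 157 - 2q_Y - (q_B) = 0.
So q_B = (171 - q_Y)/2 and q_Y = (157 - q_B)/2.
Substituting one into the other gives q_B = 185/3 and q_Y = 143/3.
Total output Q = 185/3 + 143/3 = 328/3.

109.33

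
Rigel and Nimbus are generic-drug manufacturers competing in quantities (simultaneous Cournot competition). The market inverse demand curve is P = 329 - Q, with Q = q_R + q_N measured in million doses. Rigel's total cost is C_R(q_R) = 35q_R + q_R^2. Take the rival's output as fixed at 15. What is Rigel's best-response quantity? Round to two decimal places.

With the rival's output fixed at 15, Rigel's profit is π_R = (329 - 15 - q_R)q_R - (35q_R + q_R²) = (314 - q_R)q_R - (35q_R + q_R²).
∂π_R/∂q_R = 279 - 4q_R = 0, so q_R = 279/4.

69.75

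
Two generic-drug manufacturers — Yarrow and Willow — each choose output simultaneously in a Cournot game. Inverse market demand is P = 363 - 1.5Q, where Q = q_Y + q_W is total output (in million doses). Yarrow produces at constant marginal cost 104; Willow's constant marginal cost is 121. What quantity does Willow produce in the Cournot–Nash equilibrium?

Yarrow's profit: π_Y = (363 - 1.5Q)q_Y - (104q_Y). Setting ∂π_Y/∂q_Y = 0: 259 - 3q_Y - (3/2)(q_W) = 0.
Willow's first-order condition: 242 - 3q_W - (3/2)(q_Y) = 0.
Rearranging gives the reaction functions q_Y = (259 - (3/2)q_W)/3 and q_W = (242 - (3/2)q_Y)/3.
Substituting one into the other gives q_Y = 184/3 and q_W = 50.

50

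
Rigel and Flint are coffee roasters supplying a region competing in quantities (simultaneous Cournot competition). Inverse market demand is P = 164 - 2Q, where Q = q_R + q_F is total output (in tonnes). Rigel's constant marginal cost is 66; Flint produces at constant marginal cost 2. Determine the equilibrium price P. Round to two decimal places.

77.33

Rigel's profit: π_R = (164 - 2Q)q_R - (66q_R). Setting ∂π_R/∂q_R = 0: 98 - 4q_R - 2(q_F) = 0.
Flint's first-order condition: 162 - 4q_F - 2(q_R) = 0.
Rearranging gives the reaction functions q_R = (98 - 2q_F)/4 and q_F = (162 - 2q_R)/4.
Solving the pair: q_R = 17/3, q_F = 113/3.
Total output Q = 130/3, so price P = 164 - 2·(130/3) = 232/3.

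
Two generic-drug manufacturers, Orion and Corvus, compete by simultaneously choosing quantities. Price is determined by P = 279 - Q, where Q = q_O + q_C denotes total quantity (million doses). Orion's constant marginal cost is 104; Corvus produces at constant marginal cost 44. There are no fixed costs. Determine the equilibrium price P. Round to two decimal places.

Orion's profit: π_O = (279 - Q)q_O - (104q_O). Setting ∂π_O/∂q_O = 0: 175 - 2q_O - (q_C) = 0.
Corvus's first-order condition: 235 - 2q_C - (q_O) = 0.
Best responses: q_O = (175 - q_C)/2, q_C = (235 - q_O)/2.
Substituting one into the other gives q_O = 115/3 and q_C = 295/3.
Total output Q = 410/3, so price P = 279 - 410/3 = 427/3.

142.33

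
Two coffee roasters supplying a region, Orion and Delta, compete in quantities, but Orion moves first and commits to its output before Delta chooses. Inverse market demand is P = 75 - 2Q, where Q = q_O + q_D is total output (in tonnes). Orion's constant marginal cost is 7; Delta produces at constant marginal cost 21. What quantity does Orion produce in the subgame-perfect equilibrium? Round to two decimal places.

Solve by backward induction. Given q_O, the follower Delta maximises π_D = (75 - 2q_O - 2q_D)q_D - 21q_D.
Follower FOC: 54 - 2q_O - 4q_D = 0, so q_D(q_O) = (54 - 2q_O)/4.
Orion substitutes q_D(q_O) into its own profit: π_O = q_O(75 - 2q_O - (54 - 2q_O)/2) - 7q_O = (48 - q_O)q_O - 7q_O.
Maximising: ∂π_O/∂q_O = 41 - 2q_O = 0, giving q_O = 41/2.
Then q_D = (54 - 2·(41/2))/4 = 13/4.

20.50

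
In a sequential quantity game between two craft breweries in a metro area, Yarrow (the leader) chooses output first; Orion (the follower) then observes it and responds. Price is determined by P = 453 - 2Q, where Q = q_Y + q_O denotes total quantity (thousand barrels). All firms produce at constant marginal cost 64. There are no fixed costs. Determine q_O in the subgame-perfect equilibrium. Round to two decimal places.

48.63

The follower Orion best-responds to any q_Y: π_O = (453 - 2Q)q_O - 64q_O.
Follower FOC: 389 - 2q_Y - 4q_O = 0, so q_O(q_Y) = (389 - 2q_Y)/4.
Yarrow substitutes q_O(q_Y) into its own profit: π_Y = q_Y(453 - 2q_Y - (389 - 2q_Y)/2) - 64q_Y = (517/2 - q_Y)q_Y - 64q_Y.
The leader's first-order condition 389/2 - 2q_Y = 0 yields q_Y = 389/4.
Then q_O = (389 - 2·(389/4))/4 = 389/8.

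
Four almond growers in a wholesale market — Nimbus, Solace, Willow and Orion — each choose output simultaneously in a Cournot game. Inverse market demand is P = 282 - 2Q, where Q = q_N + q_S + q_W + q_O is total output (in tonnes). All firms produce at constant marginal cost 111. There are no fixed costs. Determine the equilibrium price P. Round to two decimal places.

Each firm earns π_i = (282 - 2Q)q_i - 111q_i.
Setting ∂π_i/∂q_i = 0 with rivals' quantities fixed: 171 - 4q_i - 2·Σ_{j≠i} q_j = 0.
By symmetry each firm produces the same amount; substituting Σ_{j≠i} q_j = 3q_i yields q_i = 171/10.
Total output Q = 342/5, so price P = 282 - 2·(342/5) = 726/5.

145.20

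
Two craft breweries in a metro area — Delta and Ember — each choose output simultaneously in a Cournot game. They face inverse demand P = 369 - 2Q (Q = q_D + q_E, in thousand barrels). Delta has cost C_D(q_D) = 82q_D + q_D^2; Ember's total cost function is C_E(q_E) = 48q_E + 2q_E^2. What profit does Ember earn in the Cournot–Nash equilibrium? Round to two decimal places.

3776.66

Delta's profit: π_D = (369 - 2Q)q_D - (82q_D + q_D²). Setting ∂π_D/∂q_D = 0: 287 - 6q_D - 2(q_E) = 0.
Ember's profit: π_E = (369 - 2Q)q_E - (48q_E + 2q_E²). Setting ∂π_E/∂q_E = 0: 321 - 8q_E - 2(q_D) = 0.
Best responses: q_D = (287 - 2q_E)/6, q_E = (321 - 2q_D)/8.
Substituting one into the other gives q_D = 827/22 and q_E = 338/11.
Price P = 369 - 2·(1503/22) = 232.3636.
Ember's profit: 232.3636·(338/11) - 48·(338/11) - 2(338/11)² = 3776.6612.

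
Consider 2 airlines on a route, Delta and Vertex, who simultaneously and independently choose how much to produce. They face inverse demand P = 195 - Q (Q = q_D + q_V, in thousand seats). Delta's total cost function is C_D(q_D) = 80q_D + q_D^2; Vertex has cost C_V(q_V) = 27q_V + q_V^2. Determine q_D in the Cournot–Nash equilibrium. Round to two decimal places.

Delta's profit: π_D = (195 - Q)q_D - (80q_D + q_D²). Setting ∂π_D/∂q_D = 0: 115 - 4q_D - (q_V) = 0.
Vertex's first-order condition: 168 - 4q_V - (q_D) = 0.
Rearranging gives the reaction functions q_D = (115 - q_V)/4 and q_V = (168 - q_D)/4.
Substituting one into the other gives q_D = 292/15 and q_V = 557/15.

19.47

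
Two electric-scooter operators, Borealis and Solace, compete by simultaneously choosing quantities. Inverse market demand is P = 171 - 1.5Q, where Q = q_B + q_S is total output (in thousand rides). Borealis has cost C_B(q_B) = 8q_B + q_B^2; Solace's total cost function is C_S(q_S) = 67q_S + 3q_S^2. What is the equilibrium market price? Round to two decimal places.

115.33

Borealis's profit: π_B = (171 - 1.5Q)q_B - (8q_B + q_B²). Setting ∂π_B/∂q_B = 0: 163 - 5q_B - (3/2)(q_S) = 0.
Solace's profit: π_S = (171 - 1.5Q)q_S - (67q_S + 3q_S²). Setting ∂π_S/∂q_S = 0: 104 - 9q_S - (3/2)(q_B) = 0.
So q_B = (163 - (3/2)q_S)/5 and q_S = (104 - (3/2)q_B)/9.
Substituting one into the other gives q_B = 92/3 and q_S = 58/9.
Total output Q = 334/9, so price P = 171 - (3/2)·(334/9) = 346/3.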